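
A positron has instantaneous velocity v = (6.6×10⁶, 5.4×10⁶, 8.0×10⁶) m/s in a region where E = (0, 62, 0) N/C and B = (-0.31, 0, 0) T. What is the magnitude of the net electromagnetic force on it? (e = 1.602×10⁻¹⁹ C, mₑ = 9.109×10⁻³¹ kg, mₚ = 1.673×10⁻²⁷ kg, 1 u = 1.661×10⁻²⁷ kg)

|F| ≈ 4.79×10⁻¹³ N

v×B = (0, -2.48×10⁶, 1.67×10⁶) N/C.
E + v×B = (0, -2.48×10⁶, 1.67×10⁶) N/C.
F = q(E + v×B) = (1.602×10⁻¹⁹ C)·(0, -2.48×10⁶, 1.67×10⁶) = (0, -3.97×10⁻¹³, 2.68×10⁻¹³) N.
|F| = 4.79×10⁻¹³ N.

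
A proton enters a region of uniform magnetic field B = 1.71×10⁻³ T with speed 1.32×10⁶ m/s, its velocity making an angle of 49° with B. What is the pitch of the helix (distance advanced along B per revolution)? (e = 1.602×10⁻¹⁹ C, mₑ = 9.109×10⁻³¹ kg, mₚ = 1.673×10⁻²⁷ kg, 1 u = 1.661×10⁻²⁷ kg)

p ≈ 33.2 m

v∥ = v cosθ = 1.32×10⁶·cos49° ≈ 8.660×10⁵ m/s.
T = 2πm/(|q|B) = 2π(1.673×10⁻²⁷)/((1.602×10⁻¹⁹)(1.71×10⁻³)) ≈ 3.837×10⁻⁵ s.
pitch = v∥ T = (8.660×10⁵)(3.837×10⁻⁵) ≈ 33.2 m.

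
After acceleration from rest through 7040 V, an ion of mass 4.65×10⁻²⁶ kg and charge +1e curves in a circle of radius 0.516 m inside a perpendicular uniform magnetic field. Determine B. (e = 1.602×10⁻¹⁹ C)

v = √(2|q|V/m) = √(2·1.602×10⁻¹⁹·7040/4.65×10⁻²⁶) ≈ 2.202×10⁵ m/s.
B = mv/(|q|r) = (4.65×10⁻²⁶)(2.202×10⁵)/((1.602×10⁻¹⁹)(0.516)) ≈ 0.124 T.

B ≈ 0.124 T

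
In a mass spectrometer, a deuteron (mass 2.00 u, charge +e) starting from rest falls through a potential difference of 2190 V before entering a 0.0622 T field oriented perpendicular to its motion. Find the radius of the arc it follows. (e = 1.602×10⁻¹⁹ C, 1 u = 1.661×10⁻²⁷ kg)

Acceleration: |q|V = ½mv² ⇒ v = √(2|q|V/m) = √(2·1.602×10⁻¹⁹·2190/3.322×10⁻²⁷) ≈ 4.596×10⁵ m/s.
In the field: r = mv/(|q|B) = (3.322×10⁻²⁷)(4.596×10⁵)/((1.602×10⁻¹⁹)(0.0622)) ≈ 0.153 m.

r ≈ 0.153 m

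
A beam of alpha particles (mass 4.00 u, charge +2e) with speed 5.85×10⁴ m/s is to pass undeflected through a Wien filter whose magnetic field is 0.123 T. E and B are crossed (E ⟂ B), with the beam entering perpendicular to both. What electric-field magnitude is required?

E = 7200 V/m

For straight-line motion qE = qvB, so E = vB.
E = 5.85×10⁴ × 0.123 = 7200 V/m.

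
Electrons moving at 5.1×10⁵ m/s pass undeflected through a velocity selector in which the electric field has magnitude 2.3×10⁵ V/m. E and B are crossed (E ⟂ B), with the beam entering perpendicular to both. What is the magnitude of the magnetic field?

Balance of forces in the selector: qE = qvB ⇒ B = E/v.
B = 2.3×10⁵/5.1×10⁵ = 0.45 T.

B = 0.45 T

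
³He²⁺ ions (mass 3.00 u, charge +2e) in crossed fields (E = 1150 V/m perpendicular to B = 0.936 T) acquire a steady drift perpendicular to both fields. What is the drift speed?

v_d ≈ 1230 m/s

The steady drift has the magnetic force balancing the electric force, so v_d = E/B.
v_d = 1150/0.936 = 1230 m/s.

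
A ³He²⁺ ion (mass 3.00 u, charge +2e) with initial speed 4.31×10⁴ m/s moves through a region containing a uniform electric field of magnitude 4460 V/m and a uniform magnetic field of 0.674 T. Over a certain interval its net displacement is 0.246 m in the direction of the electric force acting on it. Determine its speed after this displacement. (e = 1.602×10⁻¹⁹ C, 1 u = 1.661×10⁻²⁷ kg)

v_f ≈ 3.78×10⁵ m/s

B does no work; ΔKE = |q|E d.
½mv_f² = ½mv₀² + |q|Ed = ½(4.983×10⁻²⁷)(4.31×10⁴)² + (3.204×10⁻¹⁹)(4460)(0.246) ≈ 4.628×10⁻¹⁸ J + 3.515×10⁻¹⁶ J ≈ 3.562×10⁻¹⁶ J.
v_f = √(2·3.562×10⁻¹⁶/4.983×10⁻²⁷) ≈ 3.78×10⁵ m/s.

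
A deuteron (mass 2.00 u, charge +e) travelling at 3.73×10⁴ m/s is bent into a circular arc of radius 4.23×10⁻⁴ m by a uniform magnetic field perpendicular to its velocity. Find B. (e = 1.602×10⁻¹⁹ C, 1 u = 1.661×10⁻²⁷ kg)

From |q|vB = mv²/r, B = mv/(|q|r).
B = (3.322×10⁻²⁷)(3.73×10⁴)/((1.602×10⁻¹⁹)(4.23×10⁻⁴)) ≈ 1.83 T.

B ≈ 1.83 T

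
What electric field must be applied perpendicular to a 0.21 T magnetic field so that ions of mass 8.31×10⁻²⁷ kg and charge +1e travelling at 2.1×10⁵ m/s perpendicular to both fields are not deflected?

E = 4.4×10⁴ V/m

For straight-line motion qE = qvB, so E = vB.
E = 2.1×10⁵ × 0.21 = 4.4×10⁴ V/m.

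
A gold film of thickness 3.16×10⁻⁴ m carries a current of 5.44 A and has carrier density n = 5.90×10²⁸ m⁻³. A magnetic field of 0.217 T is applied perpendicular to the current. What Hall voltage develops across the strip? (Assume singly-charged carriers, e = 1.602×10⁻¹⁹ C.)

V_H = IB/(n e t).
V_H = (5.44)(0.217)/((5.90×10²⁸)(1.602×10⁻¹⁹)(3.16×10⁻⁴)) ≈ 3.95×10⁻⁷ V.

V_H ≈ 3.95×10⁻⁷ V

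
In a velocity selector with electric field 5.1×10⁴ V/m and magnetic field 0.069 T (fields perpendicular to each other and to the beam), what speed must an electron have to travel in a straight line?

Zero net Lorentz force requires |qE| = |q v×B|, i.e. E = vB.
v = E/B = 5.1×10⁴/0.069 = 7.4×10⁵ m/s.

v = 7.4×10⁵ m/s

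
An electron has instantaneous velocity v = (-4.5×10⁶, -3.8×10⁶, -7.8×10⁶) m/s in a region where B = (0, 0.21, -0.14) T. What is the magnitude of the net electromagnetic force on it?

v×B = (2.17×10⁶, -6.30×10⁵, -9.45×10⁵) N/C.
F = q v×B = (−1.602×10⁻¹⁹ C)·(2.17×10⁶, -6.30×10⁵, -9.45×10⁵) = (-3.48×10⁻¹³, 1.01×10⁻¹³, 1.51×10⁻¹³) N.
|F| = 3.92×10⁻¹³ N.

|F| ≈ 3.92×10⁻¹³ N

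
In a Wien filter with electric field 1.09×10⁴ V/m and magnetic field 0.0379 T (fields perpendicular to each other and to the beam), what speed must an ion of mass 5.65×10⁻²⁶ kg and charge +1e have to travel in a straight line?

Straight-line motion ⇒ electric and magnetic forces cancel, so E = vB.
v = E/B = 1.09×10⁴/0.0379 = 2.88×10⁵ m/s.

v = 2.88×10⁵ m/s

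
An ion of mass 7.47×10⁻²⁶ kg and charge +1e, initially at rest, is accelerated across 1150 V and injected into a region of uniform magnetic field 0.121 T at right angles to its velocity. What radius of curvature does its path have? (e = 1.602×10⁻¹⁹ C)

Acceleration: |q|V = ½mv² ⇒ v = √(2|q|V/m) = √(2·1.602×10⁻¹⁹·1150/7.47×10⁻²⁶) ≈ 7.023×10⁴ m/s.
In the field: r = mv/(|q|B) = (7.47×10⁻²⁶)(7.023×10⁴)/((1.602×10⁻¹⁹)(0.121)) ≈ 0.271 m.

r ≈ 0.271 m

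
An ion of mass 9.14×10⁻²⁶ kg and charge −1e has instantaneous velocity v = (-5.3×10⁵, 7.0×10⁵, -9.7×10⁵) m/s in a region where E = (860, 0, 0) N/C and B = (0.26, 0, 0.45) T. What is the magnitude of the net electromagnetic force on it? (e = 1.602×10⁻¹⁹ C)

v×B = (3.15×10⁵, -1.37×10⁴, -1.82×10⁵) N/C.
E + v×B = (3.16×10⁵, -1.37×10⁴, -1.82×10⁵) N/C.
F = q(E + v×B) = (−1.602×10⁻¹⁹ C)·(3.16×10⁵, -1.37×10⁴, -1.82×10⁵) = (-5.06×10⁻¹⁴, 2.19×10⁻¹⁵, 2.92×10⁻¹⁴) N.
|F| = 5.84×10⁻¹⁴ N.

|F| ≈ 5.84×10⁻¹⁴ N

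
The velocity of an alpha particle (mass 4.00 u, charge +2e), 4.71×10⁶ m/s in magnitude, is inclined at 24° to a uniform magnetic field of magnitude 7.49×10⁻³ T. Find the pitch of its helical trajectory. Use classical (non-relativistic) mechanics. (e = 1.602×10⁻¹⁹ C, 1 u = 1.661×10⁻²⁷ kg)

v∥ = v cosθ = 4.71×10⁶·cos24° ≈ 4.303×10⁶ m/s.
T = 2πm/(|q|B) = 2π(6.644×10⁻²⁷)/((3.204×10⁻¹⁹)(7.49×10⁻³)) ≈ 1.740×10⁻⁵ s.
pitch = v∥ T = (4.303×10⁶)(1.740×10⁻⁵) ≈ 74.8 m.

p ≈ 74.8 m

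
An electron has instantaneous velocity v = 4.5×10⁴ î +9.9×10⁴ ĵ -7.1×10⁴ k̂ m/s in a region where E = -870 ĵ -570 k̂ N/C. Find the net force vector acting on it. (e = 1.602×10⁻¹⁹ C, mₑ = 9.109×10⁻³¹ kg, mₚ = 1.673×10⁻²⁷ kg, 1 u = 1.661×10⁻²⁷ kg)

Only an electric field acts, so F = qE = (−1.602×10⁻¹⁹ C)·(0, -870, -570) = (0, 1.39×10⁻¹⁶, 9.13×10⁻¹⁷) N.

F ≈ (0, 1.39×10⁻¹⁶, 9.13×10⁻¹⁷) N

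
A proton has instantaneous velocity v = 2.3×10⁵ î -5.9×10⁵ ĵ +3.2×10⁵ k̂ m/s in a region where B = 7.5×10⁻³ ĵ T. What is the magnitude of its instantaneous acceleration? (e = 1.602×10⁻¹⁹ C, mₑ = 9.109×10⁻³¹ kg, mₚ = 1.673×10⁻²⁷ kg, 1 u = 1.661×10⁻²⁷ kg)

v×B = (-2400, 0, 1720) N/C.
F = q v×B = (1.602×10⁻¹⁹ C)·(-2400, 0, 1720) = (-3.84×10⁻¹⁶, 0, 2.76×10⁻¹⁶) N.
|a| = |F|/m = 4.735×10⁻¹⁶/1.673×10⁻²⁷ ≈ 2.83×10¹¹ m/s².

|a| ≈ 2.83×10¹¹ m/s²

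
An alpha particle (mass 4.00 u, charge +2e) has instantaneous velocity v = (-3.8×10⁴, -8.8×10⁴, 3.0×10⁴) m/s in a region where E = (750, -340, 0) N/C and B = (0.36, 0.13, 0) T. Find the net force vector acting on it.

F ≈ (-1.01×10⁻¹⁵, 3.35×10⁻¹⁵, 8.57×10⁻¹⁵) N

v×B = (-3900, 1.08×10⁴, 2.67×10⁴) N/C.
E + v×B = (-3150, 1.05×10⁴, 2.67×10⁴) N/C.
F = q(E + v×B) = (3.204×10⁻¹⁹ C)·(-3150, 1.05×10⁴, 2.67×10⁴) = (-1.01×10⁻¹⁵, 3.35×10⁻¹⁵, 8.57×10⁻¹⁵) N.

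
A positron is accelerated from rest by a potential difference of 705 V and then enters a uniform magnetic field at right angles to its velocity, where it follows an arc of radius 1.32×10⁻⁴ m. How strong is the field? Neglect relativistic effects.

v = √(2|q|V/m) = √(2·1.602×10⁻¹⁹·705/9.109×10⁻³¹) ≈ 1.575×10⁷ m/s.
B = mv/(|q|r) = (9.109×10⁻³¹)(1.575×10⁷)/((1.602×10⁻¹⁹)(1.32×10⁻⁴)) ≈ 0.678 T.

B ≈ 0.678 T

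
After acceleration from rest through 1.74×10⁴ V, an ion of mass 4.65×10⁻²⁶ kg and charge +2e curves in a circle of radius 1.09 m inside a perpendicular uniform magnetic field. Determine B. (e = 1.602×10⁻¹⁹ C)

B ≈ 0.0652 T

v = √(2|q|V/m) = √(2·3.204×10⁻¹⁹·1.74×10⁴/4.65×10⁻²⁶) ≈ 4.897×10⁵ m/s.
B = mv/(|q|r) = (4.65×10⁻²⁶)(4.897×10⁵)/((3.204×10⁻¹⁹)(1.09)) ≈ 0.0652 T.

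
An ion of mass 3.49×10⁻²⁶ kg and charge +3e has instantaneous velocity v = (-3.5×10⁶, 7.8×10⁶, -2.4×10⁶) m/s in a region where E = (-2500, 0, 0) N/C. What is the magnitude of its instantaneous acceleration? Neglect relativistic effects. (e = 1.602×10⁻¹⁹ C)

Only an electric field acts, so F = qE = (4.806×10⁻¹⁹ C)·(-2500, 0, 0) = (-1.20×10⁻¹⁵, 0, 0) N.
|a| = |F|/m = 1.201×10⁻¹⁵/3.49×10⁻²⁶ ≈ 3.44×10¹⁰ m/s².

|a| ≈ 3.44×10¹⁰ m/s²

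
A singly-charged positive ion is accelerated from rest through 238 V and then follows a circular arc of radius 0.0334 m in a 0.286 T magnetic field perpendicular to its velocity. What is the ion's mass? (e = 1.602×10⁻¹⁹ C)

Combine |q|V = ½mv² and r = mv/(|q|B): eliminate v to get m = qB²r²/(2V).
m = (1.602×10⁻¹⁹)(0.286)²(0.0334)²/(2·238) ≈ 3.07×10⁻²⁶ kg.

m ≈ 3.07×10⁻²⁶ kg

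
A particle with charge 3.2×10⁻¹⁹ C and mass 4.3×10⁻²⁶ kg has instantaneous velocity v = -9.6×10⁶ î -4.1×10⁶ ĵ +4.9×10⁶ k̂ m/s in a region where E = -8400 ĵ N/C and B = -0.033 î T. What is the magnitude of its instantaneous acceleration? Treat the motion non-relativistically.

|a| ≈ 1.62×10¹² m/s²

v×B = (0, -1.62×10⁵, -1.35×10⁵) N/C.
E + v×B = (0, -1.70×10⁵, -1.35×10⁵) N/C.
F = q(E + v×B) = (3.2×10⁻¹⁹ C)·(0, -1.70×10⁵, -1.35×10⁵) = (0, -5.44×10⁻¹⁴, -4.33×10⁻¹⁴) N.
|a| = |F|/m = 6.955×10⁻¹⁴/4.3×10⁻²⁶ ≈ 1.62×10¹² m/s².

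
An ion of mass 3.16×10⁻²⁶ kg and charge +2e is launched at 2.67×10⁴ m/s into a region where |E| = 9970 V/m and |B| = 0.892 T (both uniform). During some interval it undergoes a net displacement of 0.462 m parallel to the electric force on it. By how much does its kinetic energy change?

The magnetic force is always ⟂ v and does no work; only the electric force changes KE.
ΔKE = F_E · d = |q|E d = (3.204×10⁻¹⁹)(9970)(0.462) ≈ 1.48×10⁻¹⁵ J.

ΔKE ≈ 1.48×10⁻¹⁵ J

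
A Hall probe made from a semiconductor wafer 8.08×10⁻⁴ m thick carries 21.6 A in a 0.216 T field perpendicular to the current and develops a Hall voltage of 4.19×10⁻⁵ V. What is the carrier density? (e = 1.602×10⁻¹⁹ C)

n ≈ 8.60×10²⁶ m⁻³

From V_H = IB/(n e t), n = IB/(V_H e t).
n = (21.6)(0.216)/((4.19×10⁻⁵)(1.602×10⁻¹⁹)(8.08×10⁻⁴)) ≈ 8.60×10²⁶ m⁻³.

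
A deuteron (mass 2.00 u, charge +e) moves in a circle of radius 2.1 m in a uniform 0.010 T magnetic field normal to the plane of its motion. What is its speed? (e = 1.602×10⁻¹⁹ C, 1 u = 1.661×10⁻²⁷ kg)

v ≈ 1.0×10⁶ m/s

From |q|vB = mv²/r, v = |q|Br/m.
v = (1.602×10⁻¹⁹)(0.010)(2.1)/3.322×10⁻²⁷ ≈ 1.0×10⁶ m/s.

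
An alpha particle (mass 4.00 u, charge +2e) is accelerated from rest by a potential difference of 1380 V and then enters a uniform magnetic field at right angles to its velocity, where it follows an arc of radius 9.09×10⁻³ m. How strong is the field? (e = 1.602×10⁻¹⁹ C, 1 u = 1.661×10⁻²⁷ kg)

v = √(2|q|V/m) = √(2·3.204×10⁻¹⁹·1380/6.644×10⁻²⁷) ≈ 3.648×10⁵ m/s.
B = mv/(|q|r) = (6.644×10⁻²⁷)(3.648×10⁵)/((3.204×10⁻¹⁹)(9.09×10⁻³)) ≈ 0.832 T.

B ≈ 0.832 T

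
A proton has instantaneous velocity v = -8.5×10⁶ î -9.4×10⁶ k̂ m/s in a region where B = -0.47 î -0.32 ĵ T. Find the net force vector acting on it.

F ≈ (-4.82×10⁻¹³, 7.08×10⁻¹³, 4.36×10⁻¹³) N

v×B = (-3.01×10⁶, 4.42×10⁶, 2.72×10⁶) N/C.
F = q v×B = (1.602×10⁻¹⁹ C)·(-3.01×10⁶, 4.42×10⁶, 2.72×10⁶) = (-4.82×10⁻¹³, 7.08×10⁻¹³, 4.36×10⁻¹³) N.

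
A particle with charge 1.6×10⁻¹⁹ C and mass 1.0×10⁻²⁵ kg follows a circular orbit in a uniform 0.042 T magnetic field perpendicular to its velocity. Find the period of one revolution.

T ≈ 9.3×10⁻⁵ s

The cyclotron period depends only on m, q, B: T = 2πm/(|q|B).
T = 2π(1.0×10⁻²⁵)/((1.6×10⁻¹⁹)(0.042)) ≈ 9.3×10⁻⁵ s.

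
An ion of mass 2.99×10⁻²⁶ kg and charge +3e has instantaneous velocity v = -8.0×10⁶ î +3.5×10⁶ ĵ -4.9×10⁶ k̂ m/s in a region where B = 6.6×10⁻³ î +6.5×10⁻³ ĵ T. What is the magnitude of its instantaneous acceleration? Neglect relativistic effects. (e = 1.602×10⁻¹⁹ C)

|a| ≈ 1.41×10¹² m/s²

v×B = (3.18×10⁴, -3.23×10⁴, -7.51×10⁴) N/C.
F = q v×B = (4.806×10⁻¹⁹ C)·(3.18×10⁴, -3.23×10⁴, -7.51×10⁴) = (1.53×10⁻¹⁴, -1.55×10⁻¹⁴, -3.61×10⁻¹⁴) N.
|a| = |F|/m = 4.217×10⁻¹⁴/2.99×10⁻²⁶ ≈ 1.41×10¹² m/s².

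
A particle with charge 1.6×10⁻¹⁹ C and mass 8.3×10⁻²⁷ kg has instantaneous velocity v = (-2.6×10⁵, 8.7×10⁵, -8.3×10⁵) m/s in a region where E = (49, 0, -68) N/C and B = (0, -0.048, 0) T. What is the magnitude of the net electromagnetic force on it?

|F| ≈ 6.67×10⁻¹⁵ N

v×B = (-3.98×10⁴, 0, 1.25×10⁴) N/C.
E + v×B = (-3.98×10⁴, 0, 1.24×10⁴) N/C.
F = q(E + v×B) = (1.6×10⁻¹⁹ C)·(-3.98×10⁴, 0, 1.24×10⁴) = (-6.37×10⁻¹⁵, 0, 1.99×10⁻¹⁵) N.
|F| = 6.67×10⁻¹⁵ N.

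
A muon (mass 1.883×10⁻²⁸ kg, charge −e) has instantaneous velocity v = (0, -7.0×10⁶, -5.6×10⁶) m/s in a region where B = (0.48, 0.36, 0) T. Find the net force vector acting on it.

v×B = (2.02×10⁶, -2.69×10⁶, 3.36×10⁶) N/C.
F = q v×B = (−1.602×10⁻¹⁹ C)·(2.02×10⁶, -2.69×10⁶, 3.36×10⁶) = (-3.23×10⁻¹³, 4.31×10⁻¹³, -5.38×10⁻¹³) N.

F ≈ (-3.23×10⁻¹³, 4.31×10⁻¹³, -5.38×10⁻¹³) N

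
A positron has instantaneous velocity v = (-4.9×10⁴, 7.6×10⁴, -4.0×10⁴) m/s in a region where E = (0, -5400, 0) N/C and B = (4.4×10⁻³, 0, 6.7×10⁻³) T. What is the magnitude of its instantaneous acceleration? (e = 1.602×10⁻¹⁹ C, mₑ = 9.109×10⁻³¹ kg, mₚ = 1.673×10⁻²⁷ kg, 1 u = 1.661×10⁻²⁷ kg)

|a| ≈ 9.29×10¹⁴ m/s²

v×B = (509, 152, -334) N/C.
E + v×B = (509, -5250, -334) N/C.
F = q(E + v×B) = (1.602×10⁻¹⁹ C)·(509, -5250, -334) = (8.16×10⁻¹⁷, -8.41×10⁻¹⁶, -5.36×10⁻¹⁷) N.
|a| = |F|/m = 8.463×10⁻¹⁶/9.109×10⁻³¹ ≈ 9.29×10¹⁴ m/s².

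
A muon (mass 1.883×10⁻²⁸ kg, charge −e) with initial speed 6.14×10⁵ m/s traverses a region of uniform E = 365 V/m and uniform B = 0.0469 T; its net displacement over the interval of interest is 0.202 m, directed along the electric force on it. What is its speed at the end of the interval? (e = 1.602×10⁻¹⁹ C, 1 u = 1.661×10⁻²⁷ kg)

v_f ≈ 7.09×10⁵ m/s

B does no work; ΔKE = |q|E d.
½mv_f² = ½mv₀² + |q|Ed = ½(1.883×10⁻²⁸)(6.14×10⁵)² + (1.602×10⁻¹⁹)(365)(0.202) ≈ 3.549×10⁻¹⁷ J + 1.181×10⁻¹⁷ J ≈ 4.731×10⁻¹⁷ J.
v_f = √(2·4.731×10⁻¹⁷/1.883×10⁻²⁸) ≈ 7.09×10⁵ m/s.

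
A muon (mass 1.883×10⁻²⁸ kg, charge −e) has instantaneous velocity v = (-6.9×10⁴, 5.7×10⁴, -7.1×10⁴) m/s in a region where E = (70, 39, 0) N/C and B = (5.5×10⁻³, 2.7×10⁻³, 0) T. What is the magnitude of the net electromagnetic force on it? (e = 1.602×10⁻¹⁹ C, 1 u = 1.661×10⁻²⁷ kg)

|F| ≈ 1.06×10⁻¹⁶ N

v×B = (192, -390, -500) N/C.
E + v×B = (262, -352, -500) N/C.
F = q(E + v×B) = (−1.602×10⁻¹⁹ C)·(262, -352, -500) = (-4.19×10⁻¹⁷, 5.63×10⁻¹⁷, 8.01×10⁻¹⁷) N.
|F| = 1.06×10⁻¹⁶ N.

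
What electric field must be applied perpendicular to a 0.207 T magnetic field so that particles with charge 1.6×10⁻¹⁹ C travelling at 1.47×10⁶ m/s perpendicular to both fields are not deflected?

E = 3.04×10⁵ V/m

For straight-line motion qE = qvB, so E = vB.
E = 1.47×10⁶ × 0.207 = 3.04×10⁵ V/m.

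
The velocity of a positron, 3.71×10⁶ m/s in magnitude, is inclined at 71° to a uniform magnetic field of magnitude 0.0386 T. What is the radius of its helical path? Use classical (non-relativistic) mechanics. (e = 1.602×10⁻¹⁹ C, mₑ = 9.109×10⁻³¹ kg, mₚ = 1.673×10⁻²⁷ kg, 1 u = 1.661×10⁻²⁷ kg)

r ≈ 5.17×10⁻⁴ m

v⊥ = v sinθ = 3.71×10⁶·sin71° ≈ 3.508×10⁶ m/s.
r = m v⊥/(|q|B) = (9.109×10⁻³¹)(3.508×10⁶)/((1.602×10⁻¹⁹)(0.0386)) ≈ 5.17×10⁻⁴ m.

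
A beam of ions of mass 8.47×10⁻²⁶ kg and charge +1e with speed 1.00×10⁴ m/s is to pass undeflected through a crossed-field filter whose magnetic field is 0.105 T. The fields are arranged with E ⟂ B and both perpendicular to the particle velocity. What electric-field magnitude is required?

E = 1050 V/m

For straight-line motion qE = qvB, so E = vB.
E = 1.00×10⁴ × 0.105 = 1050 V/m.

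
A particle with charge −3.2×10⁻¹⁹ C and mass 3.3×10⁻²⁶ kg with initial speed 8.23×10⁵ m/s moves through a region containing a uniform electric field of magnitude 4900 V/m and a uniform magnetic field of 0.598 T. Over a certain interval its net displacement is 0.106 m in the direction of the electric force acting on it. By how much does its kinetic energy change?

ΔKE ≈ 1.66×10⁻¹⁶ J

The magnetic force is always ⟂ v and does no work; only the electric force changes KE.
ΔKE = F_E · d = |q|E d = (3.2×10⁻¹⁹)(4900)(0.106) ≈ 1.66×10⁻¹⁶ J.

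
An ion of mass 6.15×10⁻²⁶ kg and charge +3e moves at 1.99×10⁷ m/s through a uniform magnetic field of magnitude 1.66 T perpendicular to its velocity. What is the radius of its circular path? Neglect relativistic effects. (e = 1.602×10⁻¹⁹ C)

r ≈ 1.53 m

The magnetic force provides the centripetal force: |q|vB = mv²/r.
r = mv/(|q|B) = (6.15×10⁻²⁶)(1.99×10⁷)/((4.806×10⁻¹⁹)(1.66)) ≈ 1.53 m.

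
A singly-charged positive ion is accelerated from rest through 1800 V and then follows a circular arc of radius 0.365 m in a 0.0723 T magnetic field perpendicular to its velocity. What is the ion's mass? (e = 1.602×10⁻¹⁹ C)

Combine |q|V = ½mv² and r = mv/(|q|B): eliminate v to get m = qB²r²/(2V).
m = (1.602×10⁻¹⁹)(0.0723)²(0.365)²/(2·1800) ≈ 3.10×10⁻²⁶ kg.

m ≈ 3.10×10⁻²⁶ kg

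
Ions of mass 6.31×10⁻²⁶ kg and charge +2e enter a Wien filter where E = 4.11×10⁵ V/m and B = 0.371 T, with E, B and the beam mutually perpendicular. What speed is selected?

v = 1.11×10⁶ m/s

Zero net Lorentz force requires |qE| = |q v×B|, i.e. E = vB.
v = E/B = 4.11×10⁵/0.371 = 1.11×10⁶ m/s.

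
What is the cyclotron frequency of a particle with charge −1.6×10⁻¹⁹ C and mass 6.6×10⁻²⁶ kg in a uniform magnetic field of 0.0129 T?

f = |q|B/(2πm).
f = (1.6×10⁻¹⁹)(0.0129)/(2π·6.6×10⁻²⁶) ≈ 4980 Hz.

f ≈ 4980 Hz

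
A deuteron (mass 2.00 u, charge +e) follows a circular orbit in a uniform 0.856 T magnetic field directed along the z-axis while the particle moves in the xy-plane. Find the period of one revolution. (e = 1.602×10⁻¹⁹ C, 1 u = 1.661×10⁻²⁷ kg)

T ≈ 1.52×10⁻⁷ s

The cyclotron period depends only on m, q, B: T = 2πm/(|q|B).
T = 2π(3.322×10⁻²⁷)/((1.602×10⁻¹⁹)(0.856)) ≈ 1.52×10⁻⁷ s.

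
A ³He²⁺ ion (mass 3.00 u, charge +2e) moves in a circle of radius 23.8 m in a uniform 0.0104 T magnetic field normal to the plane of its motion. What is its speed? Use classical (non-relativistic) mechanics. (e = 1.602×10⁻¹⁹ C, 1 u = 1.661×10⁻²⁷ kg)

v ≈ 1.59×10⁷ m/s

From |q|vB = mv²/r, v = |q|Br/m.
v = (3.204×10⁻¹⁹)(0.0104)(23.8)/4.983×10⁻²⁷ ≈ 1.59×10⁷ m/s.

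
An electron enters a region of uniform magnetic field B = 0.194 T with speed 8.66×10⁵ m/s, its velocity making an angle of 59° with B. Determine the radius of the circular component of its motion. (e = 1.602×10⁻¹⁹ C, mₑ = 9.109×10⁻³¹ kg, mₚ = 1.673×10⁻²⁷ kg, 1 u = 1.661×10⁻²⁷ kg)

r ≈ 2.18×10⁻⁵ m

v⊥ = v sinθ = 8.66×10⁵·sin59° ≈ 7.423×10⁵ m/s.
r = m v⊥/(|q|B) = (9.109×10⁻³¹)(7.423×10⁵)/((1.602×10⁻¹⁹)(0.194)) ≈ 2.18×10⁻⁵ m.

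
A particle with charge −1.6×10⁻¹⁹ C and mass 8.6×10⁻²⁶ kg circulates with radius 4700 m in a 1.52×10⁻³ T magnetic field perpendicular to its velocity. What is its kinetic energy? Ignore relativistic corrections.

KE ≈ 4.74×10⁷ eV

v = |q|Br/m, then KE = ½mv² = (qBr)²/(2m).
v = (1.6×10⁻¹⁹)(1.52×10⁻³)(4700)/8.6×10⁻²⁶ ≈ 1.329×10⁷ m/s.
KE = ½(8.6×10⁻²⁶)(1.329×10⁷)² ≈ 7.60×10⁻¹² J = 4.74×10⁷ eV.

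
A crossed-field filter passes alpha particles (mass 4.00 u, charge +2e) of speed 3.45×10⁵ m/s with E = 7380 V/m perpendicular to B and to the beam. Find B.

Balance of forces in the selector: qE = qvB ⇒ B = E/v.
B = 7380/3.45×10⁵ = 0.0214 T.

B = 0.0214 T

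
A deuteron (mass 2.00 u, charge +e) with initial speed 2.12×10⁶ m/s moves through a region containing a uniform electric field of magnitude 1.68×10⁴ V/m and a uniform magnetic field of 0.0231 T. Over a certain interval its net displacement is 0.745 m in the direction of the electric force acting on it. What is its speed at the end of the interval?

B does no work; ΔKE = |q|E d.
½mv_f² = ½mv₀² + |q|Ed = ½(3.322×10⁻²⁷)(2.12×10⁶)² + (1.602×10⁻¹⁹)(1.68×10⁴)(0.745) ≈ 7.465×10⁻¹⁵ J + 2.005×10⁻¹⁵ J ≈ 9.470×10⁻¹⁵ J.
v_f = √(2·9.470×10⁻¹⁵/3.322×10⁻²⁷) ≈ 2.39×10⁶ m/s.

v_f ≈ 2.39×10⁶ m/s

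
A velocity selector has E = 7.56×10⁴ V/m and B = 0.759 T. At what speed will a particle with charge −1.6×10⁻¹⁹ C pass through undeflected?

Straight-line motion ⇒ electric and magnetic forces cancel, so E = vB.
v = E/B = 7.56×10⁴/0.759 = 9.96×10⁴ m/s.

v = 9.96×10⁴ m/s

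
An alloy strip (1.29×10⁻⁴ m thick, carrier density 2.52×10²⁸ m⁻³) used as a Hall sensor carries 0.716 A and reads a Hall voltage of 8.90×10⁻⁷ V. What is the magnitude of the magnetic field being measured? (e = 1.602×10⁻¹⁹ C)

From V_H = IB/(n e t), B = V_H n e t / I.
B = (8.90×10⁻⁷)(2.52×10²⁸)(1.602×10⁻¹⁹)(1.29×10⁻⁴)/0.716 ≈ 0.647 T.

B ≈ 0.647 T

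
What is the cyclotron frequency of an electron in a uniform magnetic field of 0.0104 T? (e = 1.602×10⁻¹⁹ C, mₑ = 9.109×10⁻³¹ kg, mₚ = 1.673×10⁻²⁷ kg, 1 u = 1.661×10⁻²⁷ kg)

f ≈ 2.91×10⁸ Hz

f = |q|B/(2πm).
f = (1.602×10⁻¹⁹)(0.0104)/(2π·9.109×10⁻³¹) ≈ 2.91×10⁸ Hz.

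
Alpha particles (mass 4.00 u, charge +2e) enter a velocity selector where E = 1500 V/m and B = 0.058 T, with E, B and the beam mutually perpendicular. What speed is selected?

v = 2.6×10⁴ m/s

For undeflected motion the electric and magnetic forces balance: qE = qvB.
v = E/B = 1500/0.058 = 2.6×10⁴ m/s.
The result is independent of the particle's charge and mass.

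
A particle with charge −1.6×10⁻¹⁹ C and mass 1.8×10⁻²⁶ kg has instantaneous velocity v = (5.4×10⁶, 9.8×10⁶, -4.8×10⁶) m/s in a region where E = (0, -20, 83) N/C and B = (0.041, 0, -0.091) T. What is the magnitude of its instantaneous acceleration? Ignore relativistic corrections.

|a| ≈ 9.08×10¹² m/s²

v×B = (-8.92×10⁵, 2.95×10⁵, -4.02×10⁵) N/C.
E + v×B = (-8.92×10⁵, 2.95×10⁵, -4.02×10⁵) N/C.
F = q(E + v×B) = (−1.6×10⁻¹⁹ C)·(-8.92×10⁵, 2.95×10⁵, -4.02×10⁵) = (1.43×10⁻¹³, -4.71×10⁻¹⁴, 6.43×10⁻¹⁴) N.
|a| = |F|/m = 1.634×10⁻¹³/1.8×10⁻²⁶ ≈ 9.08×10¹² m/s².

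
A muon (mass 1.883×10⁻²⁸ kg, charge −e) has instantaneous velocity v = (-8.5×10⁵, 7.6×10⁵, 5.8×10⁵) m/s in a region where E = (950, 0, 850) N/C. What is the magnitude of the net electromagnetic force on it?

Only an electric field acts, so F = qE = (−1.602×10⁻¹⁹ C)·(950, 0, 850) = (-1.52×10⁻¹⁶, 0, -1.36×10⁻¹⁶) N.
|F| = 2.04×10⁻¹⁶ N.

|F| ≈ 2.04×10⁻¹⁶ N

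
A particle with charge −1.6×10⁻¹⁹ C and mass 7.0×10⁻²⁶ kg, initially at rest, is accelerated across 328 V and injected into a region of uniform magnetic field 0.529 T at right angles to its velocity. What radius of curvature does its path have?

r ≈ 0.0320 m

Acceleration: |q|V = ½mv² ⇒ v = √(2|q|V/m) = √(2·1.6×10⁻¹⁹·328/7.0×10⁻²⁶) ≈ 3.872×10⁴ m/s.
In the field: r = mv/(|q|B) = (7.0×10⁻²⁶)(3.872×10⁴)/((1.6×10⁻¹⁹)(0.529)) ≈ 0.0320 m.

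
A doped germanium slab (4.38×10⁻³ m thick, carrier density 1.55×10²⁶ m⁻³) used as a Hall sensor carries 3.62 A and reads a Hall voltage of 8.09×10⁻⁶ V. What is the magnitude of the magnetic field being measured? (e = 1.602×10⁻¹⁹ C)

From V_H = IB/(n e t), B = V_H n e t / I.
B = (8.09×10⁻⁶)(1.55×10²⁶)(1.602×10⁻¹⁹)(4.38×10⁻³)/3.62 ≈ 0.243 T.

B ≈ 0.243 T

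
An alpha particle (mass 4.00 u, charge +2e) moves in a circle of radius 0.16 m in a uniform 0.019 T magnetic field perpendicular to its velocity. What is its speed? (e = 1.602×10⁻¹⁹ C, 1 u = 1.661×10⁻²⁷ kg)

From |q|vB = mv²/r, v = |q|Br/m.
v = (3.204×10⁻¹⁹)(0.019)(0.16)/6.644×10⁻²⁷ ≈ 1.5×10⁵ m/s.

v ≈ 1.5×10⁵ m/s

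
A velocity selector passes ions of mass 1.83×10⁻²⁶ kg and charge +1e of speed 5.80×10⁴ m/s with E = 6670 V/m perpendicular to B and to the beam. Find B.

Balance of forces in the selector: qE = qvB ⇒ B = E/v.
B = 6670/5.80×10⁴ = 0.115 T.

B = 0.115 T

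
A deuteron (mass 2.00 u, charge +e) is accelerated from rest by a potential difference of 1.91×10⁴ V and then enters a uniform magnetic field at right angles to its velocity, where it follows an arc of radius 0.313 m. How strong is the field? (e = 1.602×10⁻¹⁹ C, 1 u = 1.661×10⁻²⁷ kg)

v = √(2|q|V/m) = √(2·1.602×10⁻¹⁹·1.91×10⁴/3.322×10⁻²⁷) ≈ 1.357×10⁶ m/s.
B = mv/(|q|r) = (3.322×10⁻²⁷)(1.357×10⁶)/((1.602×10⁻¹⁹)(0.313)) ≈ 0.0899 T.

B ≈ 0.0899 T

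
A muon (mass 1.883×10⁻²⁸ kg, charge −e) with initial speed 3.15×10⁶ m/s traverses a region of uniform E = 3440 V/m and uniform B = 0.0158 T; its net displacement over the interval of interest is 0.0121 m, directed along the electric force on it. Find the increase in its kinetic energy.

ΔKE ≈ 6.67×10⁻¹⁸ J

The magnetic force is always ⟂ v and does no work; only the electric force changes KE.
ΔKE = F_E · d = |q|E d = (1.602×10⁻¹⁹)(3440)(0.0121) ≈ 6.67×10⁻¹⁸ J.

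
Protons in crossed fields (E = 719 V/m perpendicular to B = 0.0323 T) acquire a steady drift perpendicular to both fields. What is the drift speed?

The E×B drift speed is v_d = E/B.
v_d = 719/0.0323 = 2.23×10⁴ m/s.

v_d ≈ 2.23×10⁴ m/s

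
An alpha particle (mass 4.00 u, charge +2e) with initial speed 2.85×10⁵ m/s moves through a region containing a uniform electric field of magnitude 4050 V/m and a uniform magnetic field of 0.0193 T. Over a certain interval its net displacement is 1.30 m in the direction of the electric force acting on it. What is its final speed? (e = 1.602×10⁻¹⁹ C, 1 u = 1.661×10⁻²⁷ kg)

v_f ≈ 7.67×10⁵ m/s

B does no work; ΔKE = |q|E d.
½mv_f² = ½mv₀² + |q|Ed = ½(6.644×10⁻²⁷)(2.85×10⁵)² + (3.204×10⁻¹⁹)(4050)(1.30) ≈ 2.698×10⁻¹⁶ J + 1.687×10⁻¹⁵ J ≈ 1.957×10⁻¹⁵ J.
v_f = √(2·1.957×10⁻¹⁵/6.644×10⁻²⁷) ≈ 7.67×10⁵ m/s.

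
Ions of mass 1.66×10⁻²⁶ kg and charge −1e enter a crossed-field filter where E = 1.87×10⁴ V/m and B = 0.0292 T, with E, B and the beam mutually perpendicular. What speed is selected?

v = 6.40×10⁵ m/s

Straight-line motion ⇒ electric and magnetic forces cancel, so E = vB.
v = E/B = 1.87×10⁴/0.0292 = 6.40×10⁵ m/s.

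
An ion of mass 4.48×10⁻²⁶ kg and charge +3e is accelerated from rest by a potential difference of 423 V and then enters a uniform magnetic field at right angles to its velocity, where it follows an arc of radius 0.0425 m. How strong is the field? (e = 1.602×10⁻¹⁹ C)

v = √(2|q|V/m) = √(2·4.806×10⁻¹⁹·423/4.48×10⁻²⁶) ≈ 9.527×10⁴ m/s.
B = mv/(|q|r) = (4.48×10⁻²⁶)(9.527×10⁴)/((4.806×10⁻¹⁹)(0.0425)) ≈ 0.209 T.

B ≈ 0.209 T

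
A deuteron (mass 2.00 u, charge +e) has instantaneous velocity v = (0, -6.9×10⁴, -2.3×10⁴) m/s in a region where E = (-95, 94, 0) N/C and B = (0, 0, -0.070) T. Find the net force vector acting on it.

v×B = (4830, 0, 0) N/C.
E + v×B = (4740, 94.0, 0) N/C.
F = q(E + v×B) = (1.602×10⁻¹⁹ C)·(4740, 94.0, 0) = (7.59×10⁻¹⁶, 1.51×10⁻¹⁷, 0) N.

F ≈ (7.59×10⁻¹⁶, 1.51×10⁻¹⁷, 0) N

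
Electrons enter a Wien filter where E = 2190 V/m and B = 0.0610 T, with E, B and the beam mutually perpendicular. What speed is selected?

v = 3.59×10⁴ m/s

Straight-line motion ⇒ electric and magnetic forces cancel, so E = vB.
v = E/B = 2190/0.0610 = 3.59×10⁴ m/s.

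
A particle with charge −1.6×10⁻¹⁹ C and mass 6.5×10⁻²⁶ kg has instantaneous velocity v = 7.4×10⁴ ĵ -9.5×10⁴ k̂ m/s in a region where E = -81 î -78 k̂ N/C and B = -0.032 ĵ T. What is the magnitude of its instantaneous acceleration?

|a| ≈ 7.68×10⁹ m/s²

v×B = (-3040, 0, 0) N/C.
E + v×B = (-3120, 0, -78.0) N/C.
F = q(E + v×B) = (−1.6×10⁻¹⁹ C)·(-3120, 0, -78.0) = (4.99×10⁻¹⁶, 0, 1.25×10⁻¹⁷) N.
|a| = |F|/m = 4.995×10⁻¹⁶/6.5×10⁻²⁶ ≈ 7.68×10⁹ m/s².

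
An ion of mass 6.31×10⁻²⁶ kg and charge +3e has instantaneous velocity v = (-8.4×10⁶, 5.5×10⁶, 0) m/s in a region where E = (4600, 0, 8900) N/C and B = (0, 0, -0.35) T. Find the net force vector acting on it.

F ≈ (-9.23×10⁻¹³, -1.41×10⁻¹², 4.28×10⁻¹⁵) N

v×B = (-1.92×10⁶, -2.94×10⁶, 0) N/C.
E + v×B = (-1.92×10⁶, -2.94×10⁶, 8900) N/C.
F = q(E + v×B) = (4.806×10⁻¹⁹ C)·(-1.92×10⁶, -2.94×10⁶, 8900) = (-9.23×10⁻¹³, -1.41×10⁻¹², 4.28×10⁻¹⁵) N.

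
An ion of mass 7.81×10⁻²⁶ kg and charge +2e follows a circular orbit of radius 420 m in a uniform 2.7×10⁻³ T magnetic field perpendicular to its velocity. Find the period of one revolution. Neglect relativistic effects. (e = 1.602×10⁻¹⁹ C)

The cyclotron period depends only on m, q, B: T = 2πm/(|q|B).
T = 2π(7.81×10⁻²⁶)/((3.204×10⁻¹⁹)(2.7×10⁻³)) ≈ 5.7×10⁻⁴ s.

T ≈ 5.7×10⁻⁴ s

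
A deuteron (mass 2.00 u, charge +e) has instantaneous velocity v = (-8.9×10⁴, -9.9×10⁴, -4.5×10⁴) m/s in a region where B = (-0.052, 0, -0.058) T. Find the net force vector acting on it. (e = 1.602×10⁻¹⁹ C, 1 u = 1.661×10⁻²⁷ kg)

v×B = (5740, -2820, -5150) N/C.
F = q v×B = (1.602×10⁻¹⁹ C)·(5740, -2820, -5150) = (9.20×10⁻¹⁶, -4.52×10⁻¹⁶, -8.25×10⁻¹⁶) N.

F ≈ (9.20×10⁻¹⁶, -4.52×10⁻¹⁶, -8.25×10⁻¹⁶) N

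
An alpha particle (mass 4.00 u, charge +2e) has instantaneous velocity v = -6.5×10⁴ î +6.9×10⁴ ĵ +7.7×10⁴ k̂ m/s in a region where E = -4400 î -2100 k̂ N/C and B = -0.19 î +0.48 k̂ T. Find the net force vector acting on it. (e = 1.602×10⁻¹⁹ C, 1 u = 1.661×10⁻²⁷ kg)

v×B = (3.31×10⁴, 1.66×10⁴, 1.31×10⁴) N/C.
E + v×B = (2.87×10⁴, 1.66×10⁴, 1.10×10⁴) N/C.
F = q(E + v×B) = (3.204×10⁻¹⁹ C)·(2.87×10⁴, 1.66×10⁴, 1.10×10⁴) = (9.20×10⁻¹⁵, 5.31×10⁻¹⁵, 3.53×10⁻¹⁵) N.

F ≈ (9.20×10⁻¹⁵, 5.31×10⁻¹⁵, 3.53×10⁻¹⁵) N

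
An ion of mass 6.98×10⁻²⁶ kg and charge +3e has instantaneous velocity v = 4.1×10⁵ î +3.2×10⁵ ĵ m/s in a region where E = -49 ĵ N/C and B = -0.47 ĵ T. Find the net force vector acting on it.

v×B = (0, 0, -1.93×10⁵) N/C.
E + v×B = (0, -49.0, -1.93×10⁵) N/C.
F = q(E + v×B) = (4.806×10⁻¹⁹ C)·(0, -49.0, -1.93×10⁵) = (0, -2.35×10⁻¹⁷, -9.26×10⁻¹⁴) N.

F ≈ (0, -2.35×10⁻¹⁷, -9.26×10⁻¹⁴) N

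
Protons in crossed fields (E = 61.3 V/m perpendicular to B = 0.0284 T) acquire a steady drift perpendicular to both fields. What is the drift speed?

v_d ≈ 2160 m/s

In crossed fields the guiding centre drifts at v_d = |E×B|/B² = E/B, independent of charge and mass.
v_d = 61.3/0.0284 = 2160 m/s.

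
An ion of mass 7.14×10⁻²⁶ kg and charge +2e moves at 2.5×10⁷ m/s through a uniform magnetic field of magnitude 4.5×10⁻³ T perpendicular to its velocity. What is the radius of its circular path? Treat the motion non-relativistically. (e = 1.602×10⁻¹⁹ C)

r ≈ 1200 m

The magnetic force provides the centripetal force: |q|vB = mv²/r.
r = mv/(|q|B) = (7.14×10⁻²⁶)(2.5×10⁷)/((3.204×10⁻¹⁹)(4.5×10⁻³)) ≈ 1200 m.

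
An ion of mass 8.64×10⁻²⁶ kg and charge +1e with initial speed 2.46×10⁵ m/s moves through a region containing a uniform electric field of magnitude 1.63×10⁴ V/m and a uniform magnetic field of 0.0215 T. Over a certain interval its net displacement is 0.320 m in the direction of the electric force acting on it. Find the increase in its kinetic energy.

ΔKE ≈ 8.36×10⁻¹⁶ J

The magnetic force is always ⟂ v and does no work; only the electric force changes KE.
ΔKE = F_E · d = |q|E d = (1.602×10⁻¹⁹)(1.63×10⁴)(0.320) ≈ 8.36×10⁻¹⁶ J.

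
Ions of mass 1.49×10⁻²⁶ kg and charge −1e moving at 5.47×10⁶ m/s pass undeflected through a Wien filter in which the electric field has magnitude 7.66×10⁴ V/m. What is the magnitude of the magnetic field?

Balance of forces in the selector: qE = qvB ⇒ B = E/v.
B = 7.66×10⁴/5.47×10⁶ = 0.0140 T.

B = 0.0140 T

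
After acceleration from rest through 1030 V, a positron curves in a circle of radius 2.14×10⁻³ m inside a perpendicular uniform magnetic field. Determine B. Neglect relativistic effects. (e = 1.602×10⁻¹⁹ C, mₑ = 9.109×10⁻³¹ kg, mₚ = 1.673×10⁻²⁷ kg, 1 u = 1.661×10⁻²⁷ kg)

v = √(2|q|V/m) = √(2·1.602×10⁻¹⁹·1030/9.109×10⁻³¹) ≈ 1.903×10⁷ m/s.
B = mv/(|q|r) = (9.109×10⁻³¹)(1.903×10⁷)/((1.602×10⁻¹⁹)(2.14×10⁻³)) ≈ 0.0506 T.

B ≈ 0.0506 T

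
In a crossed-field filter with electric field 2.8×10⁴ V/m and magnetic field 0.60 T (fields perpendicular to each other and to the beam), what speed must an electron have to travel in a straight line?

Zero net Lorentz force requires |qE| = |q v×B|, i.e. E = vB.
v = E/B = 2.8×10⁴/0.60 = 4.7×10⁴ m/s.

v = 4.7×10⁴ m/s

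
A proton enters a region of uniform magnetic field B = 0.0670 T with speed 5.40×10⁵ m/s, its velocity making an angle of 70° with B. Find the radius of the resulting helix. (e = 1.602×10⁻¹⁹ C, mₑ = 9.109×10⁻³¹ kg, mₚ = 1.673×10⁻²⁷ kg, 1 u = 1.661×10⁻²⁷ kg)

v⊥ = v sinθ = 5.40×10⁵·sin70° ≈ 5.074×10⁵ m/s.
r = m v⊥/(|q|B) = (1.673×10⁻²⁷)(5.074×10⁵)/((1.602×10⁻¹⁹)(0.0670)) ≈ 0.0791 m.

r ≈ 0.0791 m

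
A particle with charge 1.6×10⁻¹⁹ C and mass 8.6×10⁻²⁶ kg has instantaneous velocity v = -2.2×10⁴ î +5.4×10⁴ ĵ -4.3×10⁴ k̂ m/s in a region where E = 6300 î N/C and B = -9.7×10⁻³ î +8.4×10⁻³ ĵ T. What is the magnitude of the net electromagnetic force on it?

|F| ≈ 1.07×10⁻¹⁵ N

v×B = (361, 417, 339) N/C.
E + v×B = (6660, 417, 339) N/C.
F = q(E + v×B) = (1.6×10⁻¹⁹ C)·(6660, 417, 339) = (1.07×10⁻¹⁵, 6.67×10⁻¹⁷, 5.42×10⁻¹⁷) N.
|F| = 1.07×10⁻¹⁵ N.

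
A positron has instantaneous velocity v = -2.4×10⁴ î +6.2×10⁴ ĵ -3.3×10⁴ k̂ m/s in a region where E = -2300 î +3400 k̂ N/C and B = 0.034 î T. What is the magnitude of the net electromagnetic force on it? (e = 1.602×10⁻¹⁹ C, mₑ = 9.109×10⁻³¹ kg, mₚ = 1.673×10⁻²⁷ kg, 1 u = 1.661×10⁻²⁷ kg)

|F| ≈ 4.59×10⁻¹⁶ N

v×B = (0, -1120, -2110) N/C.
E + v×B = (-2300, -1120, 1290) N/C.
F = q(E + v×B) = (1.602×10⁻¹⁹ C)·(-2300, -1120, 1290) = (-3.68×10⁻¹⁶, -1.80×10⁻¹⁶, 2.07×10⁻¹⁶) N.
|F| = 4.59×10⁻¹⁶ N.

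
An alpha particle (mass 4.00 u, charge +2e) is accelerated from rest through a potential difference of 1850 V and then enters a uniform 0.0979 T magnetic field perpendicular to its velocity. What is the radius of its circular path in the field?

r ≈ 0.0895 m

Acceleration: |q|V = ½mv² ⇒ v = √(2|q|V/m) = √(2·3.204×10⁻¹⁹·1850/6.644×10⁻²⁷) ≈ 4.224×10⁵ m/s.
In the field: r = mv/(|q|B) = (6.644×10⁻²⁷)(4.224×10⁵)/((3.204×10⁻¹⁹)(0.0979)) ≈ 0.0895 m.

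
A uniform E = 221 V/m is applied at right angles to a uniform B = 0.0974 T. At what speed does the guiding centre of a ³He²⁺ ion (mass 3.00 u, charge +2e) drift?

v_d ≈ 2270 m/s

The steady drift has the magnetic force balancing the electric force, so v_d = E/B.
v_d = 221/0.0974 = 2270 m/s.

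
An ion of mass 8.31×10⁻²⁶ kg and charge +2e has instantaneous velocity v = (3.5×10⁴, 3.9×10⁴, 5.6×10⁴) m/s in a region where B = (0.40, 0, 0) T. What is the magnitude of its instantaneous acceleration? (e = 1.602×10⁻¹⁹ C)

v×B = (0, 2.24×10⁴, -1.56×10⁴) N/C.
F = q v×B = (3.204×10⁻¹⁹ C)·(0, 2.24×10⁴, -1.56×10⁴) = (0, 7.18×10⁻¹⁵, -5.00×10⁻¹⁵) N.
|a| = |F|/m = 8.746×10⁻¹⁵/8.31×10⁻²⁶ ≈ 1.05×10¹¹ m/s².

|a| ≈ 1.05×10¹¹ m/s²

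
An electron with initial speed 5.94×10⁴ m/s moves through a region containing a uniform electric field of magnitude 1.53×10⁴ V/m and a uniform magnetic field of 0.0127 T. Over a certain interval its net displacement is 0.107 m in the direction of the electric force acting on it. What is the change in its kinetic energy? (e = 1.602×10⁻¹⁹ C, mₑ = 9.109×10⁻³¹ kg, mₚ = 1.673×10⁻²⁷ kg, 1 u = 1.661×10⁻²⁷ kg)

ΔKE ≈ 2.62×10⁻¹⁶ J

The magnetic force is always ⟂ v and does no work; only the electric force changes KE.
ΔKE = F_E · d = |q|E d = (1.602×10⁻¹⁹)(1.53×10⁴)(0.107) ≈ 2.62×10⁻¹⁶ J.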